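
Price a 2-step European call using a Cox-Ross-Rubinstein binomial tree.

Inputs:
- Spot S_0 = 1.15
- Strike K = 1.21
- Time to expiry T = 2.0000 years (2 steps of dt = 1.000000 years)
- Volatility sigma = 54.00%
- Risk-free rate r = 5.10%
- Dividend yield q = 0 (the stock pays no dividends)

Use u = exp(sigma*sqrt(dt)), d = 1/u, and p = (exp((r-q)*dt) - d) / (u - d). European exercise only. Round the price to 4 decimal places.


dt = T/N = 1.000000
u = exp(sigma*sqrt(dt)) = 1.716007; d = 1/u = 0.582748
p = (exp((r-q)*dt) - d) / (u - d) = 0.414358
Discount per step: exp(-r*dt) = 0.950279
Stock lattice S(k, i) with i counting down-moves:
  k=0: S(0,0) = 1.1500
  k=1: S(1,0) = 1.9734; S(1,1) = 0.6702
  k=2: S(2,0) = 3.3864; S(2,1) = 1.1500; S(2,2) = 0.3905
Terminal payoffs V(N, i) = max(S_T - K, 0):
  V(2,0) = 2.176381; V(2,1) = 0.000000; V(2,2) = 0.000000
Backward induction: V(k, i) = exp(-r*dt) * [p * V(k+1, i) + (1-p) * V(k+1, i+1)].
  V(1,0) = exp(-r*dt) * [p*2.176381 + (1-p)*0.000000] = 0.856962
  V(1,1) = exp(-r*dt) * [p*0.000000 + (1-p)*0.000000] = 0.000000
  V(0,0) = exp(-r*dt) * [p*0.856962 + (1-p)*0.000000] = 0.337434

Answer: Price = V(0,0) = 0.3374


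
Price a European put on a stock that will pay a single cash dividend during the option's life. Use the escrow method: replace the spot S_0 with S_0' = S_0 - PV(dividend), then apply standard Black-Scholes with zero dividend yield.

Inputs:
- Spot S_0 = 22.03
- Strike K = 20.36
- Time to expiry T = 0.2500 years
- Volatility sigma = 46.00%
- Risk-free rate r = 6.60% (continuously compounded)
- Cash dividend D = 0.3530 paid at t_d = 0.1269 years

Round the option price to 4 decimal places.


PV(D) = D * exp(-r * t_d) = 0.3530 * 0.99165958 = 0.35005583
S_0' = S_0 - PV(D) = 22.0300 - 0.35005583 = 21.67994417
d1 = (ln(S_0'/K) + (r + sigma^2/2)*T) / (sigma*sqrt(T)) = 0.45984961
d2 = d1 - sigma*sqrt(T) = 0.22984961
exp(-rT) = 0.98363538
N(-d1) = 0.32281209; N(-d2) = 0.40910432
P = K * exp(-rT) * N(-d2) - S_0' * N(-d1) = 20.3600 * 0.98363538 * 0.40910432 - 21.67994417 * 0.32281209 = 1.1945

Answer: Price = 1.1945


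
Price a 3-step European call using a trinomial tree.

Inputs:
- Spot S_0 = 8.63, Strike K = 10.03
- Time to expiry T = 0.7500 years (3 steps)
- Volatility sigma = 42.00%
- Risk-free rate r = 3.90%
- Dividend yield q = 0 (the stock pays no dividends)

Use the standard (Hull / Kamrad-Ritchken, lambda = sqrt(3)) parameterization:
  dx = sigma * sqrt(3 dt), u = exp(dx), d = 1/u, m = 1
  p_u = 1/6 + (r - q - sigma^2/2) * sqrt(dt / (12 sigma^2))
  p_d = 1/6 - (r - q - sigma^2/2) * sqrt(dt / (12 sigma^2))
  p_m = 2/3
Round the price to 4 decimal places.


Answer: Price = V(0,0) = 0.8836

Derivation:
dt = T/N = 0.250000; dx = sigma*sqrt(3*dt) = 0.363731
u = exp(dx) = 1.438687; d = 1/u = 0.695078
p_u = 0.149759, p_m = 0.666667, p_d = 0.183575
Discount per step: exp(-r*dt) = 0.990297
Stock lattice S(k, j) with j the centered position index:
  k=0: S(0,+0) = 8.6300
  k=1: S(1,-1) = 5.9985; S(1,+0) = 8.6300; S(1,+1) = 12.4159
  k=2: S(2,-2) = 4.1694; S(2,-1) = 5.9985; S(2,+0) = 8.6300; S(2,+1) = 12.4159; S(2,+2) = 17.8625
  k=3: S(3,-3) = 2.8981; S(3,-2) = 4.1694; S(3,-1) = 5.9985; S(3,+0) = 8.6300; S(3,+1) = 12.4159; S(3,+2) = 17.8625; S(3,+3) = 25.6986
Terminal payoffs V(N, j) = max(S_T - K, 0):
  V(3,-3) = 0.000000; V(3,-2) = 0.000000; V(3,-1) = 0.000000; V(3,+0) = 0.000000; V(3,+1) = 2.385866; V(3,+2) = 7.832541; V(3,+3) = 15.668600
Backward induction: V(k, j) = exp(-r*dt) * [p_u * V(k+1, j+1) + p_m * V(k+1, j) + p_d * V(k+1, j-1)]
  V(2,-2) = exp(-r*dt) * [p_u*0.000000 + p_m*0.000000 + p_d*0.000000] = 0.000000
  V(2,-1) = exp(-r*dt) * [p_u*0.000000 + p_m*0.000000 + p_d*0.000000] = 0.000000
  V(2,+0) = exp(-r*dt) * [p_u*2.385866 + p_m*0.000000 + p_d*0.000000] = 0.353837
  V(2,+1) = exp(-r*dt) * [p_u*7.832541 + p_m*2.385866 + p_d*0.000000] = 2.736754
  V(2,+2) = exp(-r*dt) * [p_u*15.668600 + p_m*7.832541 + p_d*2.385866] = 7.928505
  V(1,-1) = exp(-r*dt) * [p_u*0.353837 + p_m*0.000000 + p_d*0.000000] = 0.052476
  V(1,+0) = exp(-r*dt) * [p_u*2.736754 + p_m*0.353837 + p_d*0.000000] = 0.639478
  V(1,+1) = exp(-r*dt) * [p_u*7.928505 + p_m*2.736754 + p_d*0.353837] = 3.046966
  V(0,+0) = exp(-r*dt) * [p_u*3.046966 + p_m*0.639478 + p_d*0.052476] = 0.883604


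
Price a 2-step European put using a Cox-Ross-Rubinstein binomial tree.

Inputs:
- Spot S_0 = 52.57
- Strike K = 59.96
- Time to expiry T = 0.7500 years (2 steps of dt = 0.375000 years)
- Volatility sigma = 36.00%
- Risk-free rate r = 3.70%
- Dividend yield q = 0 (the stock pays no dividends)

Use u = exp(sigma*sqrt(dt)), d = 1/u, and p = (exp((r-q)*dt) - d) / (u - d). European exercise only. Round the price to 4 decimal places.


Answer: Price = V(0,0) = 10.5508

Derivation:
dt = T/N = 0.375000
u = exp(sigma*sqrt(dt)) = 1.246643; d = 1/u = 0.802154
p = (exp((r-q)*dt) - d) / (u - d) = 0.476542
Discount per step: exp(-r*dt) = 0.986221
Stock lattice S(k, i) with i counting down-moves:
  k=0: S(0,0) = 52.5700
  k=1: S(1,0) = 65.5360; S(1,1) = 42.1693
  k=2: S(2,0) = 81.7000; S(2,1) = 52.5700; S(2,2) = 33.8263
Terminal payoffs V(N, i) = max(K - S_T, 0):
  V(2,0) = 0.000000; V(2,1) = 7.390000; V(2,2) = 26.133739
Backward induction: V(k, i) = exp(-r*dt) * [p * V(k+1, i) + (1-p) * V(k+1, i+1)].
  V(1,0) = exp(-r*dt) * [p*0.000000 + (1-p)*7.390000] = 3.815053
  V(1,1) = exp(-r*dt) * [p*7.390000 + (1-p)*26.133739] = 16.964539
  V(0,0) = exp(-r*dt) * [p*3.815053 + (1-p)*16.964539] = 10.550845


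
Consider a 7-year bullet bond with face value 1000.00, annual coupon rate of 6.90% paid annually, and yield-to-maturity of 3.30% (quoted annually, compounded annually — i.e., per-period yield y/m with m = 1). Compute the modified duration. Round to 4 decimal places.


Coupon per period c = face * coupon_rate / m = 69.000000
Periods per year m = 1; per-period yield y/m = 0.033000
Number of cashflows N = 7
Cashflows (t years, CF_t, discount factor 1/(1+y/m)^(m*t), PV):
  t = 1.0000: CF_t = 69.000000, DF = 0.968054, PV = 66.795741
  t = 2.0000: CF_t = 69.000000, DF = 0.937129, PV = 64.661898
  t = 3.0000: CF_t = 69.000000, DF = 0.907192, PV = 62.596223
  t = 4.0000: CF_t = 69.000000, DF = 0.878211, PV = 60.596537
  t = 5.0000: CF_t = 69.000000, DF = 0.850156, PV = 58.660733
  t = 6.0000: CF_t = 69.000000, DF = 0.822997, PV = 56.786769
  t = 7.0000: CF_t = 1069.000000, DF = 0.796705, PV = 851.678050
Price P = sum_t PV_t = 1221.775950
First compute Macaulay numerator sum_t t * PV_t:
  t * PV_t at t = 1.0000: 66.795741
  t * PV_t at t = 2.0000: 129.323796
  t * PV_t at t = 3.0000: 187.788668
  t * PV_t at t = 4.0000: 242.386147
  t * PV_t at t = 5.0000: 293.303663
  t * PV_t at t = 6.0000: 340.720616
  t * PV_t at t = 7.0000: 5961.746351
Macaulay duration D = 7222.064982 / 1221.775950 = 5.911121
Modified duration = D / (1 + y/m) = 5.911121 / (1 + 0.033000) = 5.722285

Answer: Modified duration = 5.7223


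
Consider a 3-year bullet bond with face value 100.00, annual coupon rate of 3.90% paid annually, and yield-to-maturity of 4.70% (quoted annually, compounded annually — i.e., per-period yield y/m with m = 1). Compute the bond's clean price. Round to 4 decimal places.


Coupon per period c = face * coupon_rate / m = 3.900000
Periods per year m = 1; per-period yield y/m = 0.047000
Number of cashflows N = 3
Cashflows (t years, CF_t, discount factor 1/(1+y/m)^(m*t), PV):
  t = 1.0000: CF_t = 3.900000, DF = 0.955110, PV = 3.724928
  t = 2.0000: CF_t = 3.900000, DF = 0.912235, PV = 3.557716
  t = 3.0000: CF_t = 103.900000, DF = 0.871284, PV = 90.526453
Price P = sum_t PV_t = 97.809097

Answer: Price = 97.8091


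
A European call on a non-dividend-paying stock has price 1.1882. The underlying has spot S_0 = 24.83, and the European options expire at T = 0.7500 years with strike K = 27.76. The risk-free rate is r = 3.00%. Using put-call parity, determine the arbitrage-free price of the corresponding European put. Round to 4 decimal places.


Put-call parity: C - P = S_0 * exp(-qT) - K * exp(-rT).
S_0 * exp(-qT) = 24.8300 * 1.00000000 = 24.83000000
K * exp(-rT) = 27.7600 * 0.97775124 = 27.14237434
P = C - S*exp(-qT) + K*exp(-rT)
P = 1.1882 - 24.83000000 + 27.14237434 = 3.5006

Answer: Put price = 3.5006


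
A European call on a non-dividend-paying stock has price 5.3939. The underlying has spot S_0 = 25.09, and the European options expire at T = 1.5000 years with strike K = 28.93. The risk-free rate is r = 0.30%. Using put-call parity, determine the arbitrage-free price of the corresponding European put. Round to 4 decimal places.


Put-call parity: C - P = S_0 * exp(-qT) - K * exp(-rT).
S_0 * exp(-qT) = 25.0900 * 1.00000000 = 25.09000000
K * exp(-rT) = 28.9300 * 0.99551011 = 28.80010748
P = C - S*exp(-qT) + K*exp(-rT)
P = 5.3939 - 25.09000000 + 28.80010748 = 9.1040

Answer: Put price = 9.1040


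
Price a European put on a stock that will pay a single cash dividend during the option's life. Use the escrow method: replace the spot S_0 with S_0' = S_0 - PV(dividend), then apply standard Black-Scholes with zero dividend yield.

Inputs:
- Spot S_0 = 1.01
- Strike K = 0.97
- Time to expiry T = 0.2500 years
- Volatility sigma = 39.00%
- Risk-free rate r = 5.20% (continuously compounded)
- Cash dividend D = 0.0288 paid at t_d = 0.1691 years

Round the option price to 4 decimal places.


Answer: Price = 0.0639

Derivation:
PV(D) = D * exp(-r * t_d) = 0.0288 * 0.99124535 = 0.02854787
S_0' = S_0 - PV(D) = 1.0100 - 0.02854787 = 0.98145213
d1 = (ln(S_0'/K) + (r + sigma^2/2)*T) / (sigma*sqrt(T)) = 0.22435730
d2 = d1 - sigma*sqrt(T) = 0.02935730
exp(-rT) = 0.98708414
N(-d1) = 0.41123965; N(-d2) = 0.48828982
P = K * exp(-rT) * N(-d2) - S_0' * N(-d1) = 0.9700 * 0.98708414 * 0.48828982 - 0.98145213 * 0.41123965 = 0.0639


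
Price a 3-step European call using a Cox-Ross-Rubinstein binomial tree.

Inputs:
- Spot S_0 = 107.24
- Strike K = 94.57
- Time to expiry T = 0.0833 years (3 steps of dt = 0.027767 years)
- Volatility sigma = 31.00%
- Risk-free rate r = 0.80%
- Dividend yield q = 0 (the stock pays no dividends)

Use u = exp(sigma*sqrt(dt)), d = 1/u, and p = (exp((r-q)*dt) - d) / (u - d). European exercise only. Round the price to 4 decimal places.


Answer: Price = V(0,0) = 13.0959

Derivation:
dt = T/N = 0.027767
u = exp(sigma*sqrt(dt)) = 1.053014; d = 1/u = 0.949655
p = (exp((r-q)*dt) - d) / (u - d) = 0.489238
Discount per step: exp(-r*dt) = 0.999778
Stock lattice S(k, i) with i counting down-moves:
  k=0: S(0,0) = 107.2400
  k=1: S(1,0) = 112.9252; S(1,1) = 101.8410
  k=2: S(2,0) = 118.9118; S(2,1) = 107.2400; S(2,2) = 96.7139
  k=3: S(3,0) = 125.2158; S(3,1) = 112.9252; S(3,2) = 101.8410; S(3,3) = 91.8448
Terminal payoffs V(N, i) = max(S_T - K, 0):
  V(3,0) = 30.645758; V(3,1) = 18.355199; V(3,2) = 7.271021; V(3,3) = 0.000000
Backward induction: V(k, i) = exp(-r*dt) * [p * V(k+1, i) + (1-p) * V(k+1, i+1)].
  V(2,0) = exp(-r*dt) * [p*30.645758 + (1-p)*18.355199] = 24.362797
  V(2,1) = exp(-r*dt) * [p*18.355199 + (1-p)*7.271021] = 12.691005
  V(2,2) = exp(-r*dt) * [p*7.271021 + (1-p)*0.000000] = 3.556471
  V(1,0) = exp(-r*dt) * [p*24.362797 + (1-p)*12.691005] = 18.397204
  V(1,1) = exp(-r*dt) * [p*12.691005 + (1-p)*3.556471] = 8.023651
  V(0,0) = exp(-r*dt) * [p*18.397204 + (1-p)*8.023651] = 13.095880


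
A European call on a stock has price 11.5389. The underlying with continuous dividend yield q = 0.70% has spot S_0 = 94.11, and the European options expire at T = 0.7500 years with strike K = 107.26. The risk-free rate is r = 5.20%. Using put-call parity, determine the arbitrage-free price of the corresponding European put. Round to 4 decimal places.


Put-call parity: C - P = S_0 * exp(-qT) - K * exp(-rT).
S_0 * exp(-qT) = 94.1100 * 0.99476376 = 93.61721719
K * exp(-rT) = 107.2600 * 0.96175071 = 103.15738106
P = C - S*exp(-qT) + K*exp(-rT)
P = 11.5389 - 93.61721719 + 103.15738106 = 21.0791

Answer: Put price = 21.0791


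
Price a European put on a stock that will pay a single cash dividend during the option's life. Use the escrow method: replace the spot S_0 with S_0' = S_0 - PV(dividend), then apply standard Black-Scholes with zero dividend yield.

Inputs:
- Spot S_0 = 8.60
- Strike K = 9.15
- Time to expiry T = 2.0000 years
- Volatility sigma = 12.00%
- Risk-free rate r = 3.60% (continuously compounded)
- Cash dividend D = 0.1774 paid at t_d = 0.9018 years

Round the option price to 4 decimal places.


PV(D) = D * exp(-r * t_d) = 0.1774 * 0.96805652 = 0.17173323
S_0' = S_0 - PV(D) = 8.6000 - 0.17173323 = 8.42826677
d1 = (ln(S_0'/K) + (r + sigma^2/2)*T) / (sigma*sqrt(T)) = 0.02496835
d2 = d1 - sigma*sqrt(T) = -0.14473728
exp(-rT) = 0.93053090
N(-d1) = 0.49004010; N(-d2) = 0.55754085
P = K * exp(-rT) * N(-d2) - S_0' * N(-d1) = 9.1500 * 0.93053090 * 0.55754085 - 8.42826677 * 0.49004010 = 0.6169

Answer: Price = 0.6169


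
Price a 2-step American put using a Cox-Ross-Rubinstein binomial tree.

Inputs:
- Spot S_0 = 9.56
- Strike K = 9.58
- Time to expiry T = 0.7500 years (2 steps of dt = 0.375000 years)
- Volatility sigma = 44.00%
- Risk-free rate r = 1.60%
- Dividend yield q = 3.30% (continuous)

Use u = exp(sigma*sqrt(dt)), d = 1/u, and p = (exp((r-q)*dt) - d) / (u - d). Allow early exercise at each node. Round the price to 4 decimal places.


dt = T/N = 0.375000
u = exp(sigma*sqrt(dt)) = 1.309236; d = 1/u = 0.763804
p = (exp((r-q)*dt) - d) / (u - d) = 0.421393
Discount per step: exp(-r*dt) = 0.994018
Stock lattice S(k, i) with i counting down-moves:
  k=0: S(0,0) = 9.5600
  k=1: S(1,0) = 12.5163; S(1,1) = 7.3020
  k=2: S(2,0) = 16.3868; S(2,1) = 9.5600; S(2,2) = 5.5773
Terminal payoffs V(N, i) = max(K - S_T, 0):
  V(2,0) = 0.000000; V(2,1) = 0.020000; V(2,2) = 4.002727
Backward induction: V(k, i) = exp(-r*dt) * [p * V(k+1, i) + (1-p) * V(k+1, i+1)]; then take max(V_cont, immediate exercise) for American.
  V(1,0) = exp(-r*dt) * [p*0.000000 + (1-p)*0.020000] = 0.011503; exercise = 0.000000; V(1,0) = max -> 0.011503
  V(1,1) = exp(-r*dt) * [p*0.020000 + (1-p)*4.002727] = 2.310529; exercise = 2.278032; V(1,1) = max -> 2.310529
  V(0,0) = exp(-r*dt) * [p*0.011503 + (1-p)*2.310529] = 1.333710; exercise = 0.020000; V(0,0) = max -> 1.333710

Answer: Price = V(0,0) = 1.3337


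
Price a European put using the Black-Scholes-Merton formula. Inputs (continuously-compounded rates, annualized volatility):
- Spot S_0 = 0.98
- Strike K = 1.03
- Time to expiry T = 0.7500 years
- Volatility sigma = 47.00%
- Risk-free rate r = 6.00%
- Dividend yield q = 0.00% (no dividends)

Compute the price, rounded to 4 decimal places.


Answer: Price = 0.1608

Derivation:
d1 = (ln(S/K) + (r - q + 0.5*sigma^2) * T) / (sigma * sqrt(T)) = 0.19181785
d2 = d1 - sigma * sqrt(T) = -0.21521409
exp(-rT) = 0.95599748; exp(-qT) = 1.00000000
P = K * exp(-rT) * N(-d2) - S_0 * exp(-qT) * N(-d1)
N(-d1) = 0.42394245; N(-d2) = 0.58519980
P = 1.0300 * 0.95599748 * 0.58519980 - 0.9800 * 1.00000000 * 0.42394245 = 0.1608


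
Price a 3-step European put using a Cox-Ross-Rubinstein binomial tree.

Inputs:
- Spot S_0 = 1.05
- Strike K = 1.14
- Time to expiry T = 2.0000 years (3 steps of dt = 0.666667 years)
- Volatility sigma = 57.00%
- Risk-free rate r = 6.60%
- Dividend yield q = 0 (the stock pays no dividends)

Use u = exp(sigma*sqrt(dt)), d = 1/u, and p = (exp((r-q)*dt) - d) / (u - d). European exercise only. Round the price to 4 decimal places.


dt = T/N = 0.666667
u = exp(sigma*sqrt(dt)) = 1.592656; d = 1/u = 0.627882
p = (exp((r-q)*dt) - d) / (u - d) = 0.432330
Discount per step: exp(-r*dt) = 0.956954
Stock lattice S(k, i) with i counting down-moves:
  k=0: S(0,0) = 1.0500
  k=1: S(1,0) = 1.6723; S(1,1) = 0.6593
  k=2: S(2,0) = 2.6634; S(2,1) = 1.0500; S(2,2) = 0.4139
  k=3: S(3,0) = 4.2418; S(3,1) = 1.6723; S(3,2) = 0.6593; S(3,3) = 0.2599
Terminal payoffs V(N, i) = max(K - S_T, 0):
  V(3,0) = 0.000000; V(3,1) = 0.000000; V(3,2) = 0.480724; V(3,3) = 0.880090
Backward induction: V(k, i) = exp(-r*dt) * [p * V(k+1, i) + (1-p) * V(k+1, i+1)].
  V(2,0) = exp(-r*dt) * [p*0.000000 + (1-p)*0.000000] = 0.000000
  V(2,1) = exp(-r*dt) * [p*0.000000 + (1-p)*0.480724] = 0.261146
  V(2,2) = exp(-r*dt) * [p*0.480724 + (1-p)*0.880090] = 0.676980
  V(1,0) = exp(-r*dt) * [p*0.000000 + (1-p)*0.261146] = 0.141863
  V(1,1) = exp(-r*dt) * [p*0.261146 + (1-p)*0.676980] = 0.475800
  V(0,0) = exp(-r*dt) * [p*0.141863 + (1-p)*0.475800] = 0.317163

Answer: Price = V(0,0) = 0.3172


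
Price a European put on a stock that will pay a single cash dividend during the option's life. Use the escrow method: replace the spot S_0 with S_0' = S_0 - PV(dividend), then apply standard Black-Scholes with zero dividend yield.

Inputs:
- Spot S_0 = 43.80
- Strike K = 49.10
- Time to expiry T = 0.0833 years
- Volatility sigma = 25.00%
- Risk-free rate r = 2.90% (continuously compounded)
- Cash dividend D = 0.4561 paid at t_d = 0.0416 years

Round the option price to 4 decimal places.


PV(D) = D * exp(-r * t_d) = 0.4561 * 0.99879433 = 0.45555009
S_0' = S_0 - PV(D) = 43.8000 - 0.45555009 = 43.34444991
d1 = (ln(S_0'/K) + (r + sigma^2/2)*T) / (sigma*sqrt(T)) = -1.65841071
d2 = d1 - sigma*sqrt(T) = -1.73056506
exp(-rT) = 0.99758722
N(-d1) = 0.95138270; N(-d2) = 0.95823532
P = K * exp(-rT) * N(-d2) - S_0' * N(-d1) = 49.1000 * 0.99758722 * 0.95823532 - 43.34444991 * 0.95138270 = 5.6987

Answer: Price = 5.6987


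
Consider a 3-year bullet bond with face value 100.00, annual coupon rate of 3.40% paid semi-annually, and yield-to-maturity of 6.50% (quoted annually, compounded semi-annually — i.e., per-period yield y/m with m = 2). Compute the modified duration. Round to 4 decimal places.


Answer: Modified duration = 2.7805

Derivation:
Coupon per period c = face * coupon_rate / m = 1.700000
Periods per year m = 2; per-period yield y/m = 0.032500
Number of cashflows N = 6
Cashflows (t years, CF_t, discount factor 1/(1+y/m)^(m*t), PV):
  t = 0.5000: CF_t = 1.700000, DF = 0.968523, PV = 1.646489
  t = 1.0000: CF_t = 1.700000, DF = 0.938037, PV = 1.594663
  t = 1.5000: CF_t = 1.700000, DF = 0.908510, PV = 1.544467
  t = 2.0000: CF_t = 1.700000, DF = 0.879913, PV = 1.495852
  t = 2.5000: CF_t = 1.700000, DF = 0.852216, PV = 1.448767
  t = 3.0000: CF_t = 101.700000, DF = 0.825391, PV = 83.942247
Price P = sum_t PV_t = 91.672486
First compute Macaulay numerator sum_t t * PV_t:
  t * PV_t at t = 0.5000: 0.823245
  t * PV_t at t = 1.0000: 1.594663
  t * PV_t at t = 1.5000: 2.316701
  t * PV_t at t = 2.0000: 2.991704
  t * PV_t at t = 2.5000: 3.621918
  t * PV_t at t = 3.0000: 251.826741
Macaulay duration D = 263.174972 / 91.672486 = 2.870817
Modified duration = D / (1 + y/m) = 2.870817 / (1 + 0.032500) = 2.780453


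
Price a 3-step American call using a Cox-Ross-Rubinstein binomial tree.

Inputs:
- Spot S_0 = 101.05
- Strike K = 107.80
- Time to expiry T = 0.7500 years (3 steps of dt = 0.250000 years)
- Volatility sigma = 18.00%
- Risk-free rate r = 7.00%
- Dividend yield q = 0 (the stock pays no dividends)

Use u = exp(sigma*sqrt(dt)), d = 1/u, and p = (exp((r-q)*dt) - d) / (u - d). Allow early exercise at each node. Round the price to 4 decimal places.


dt = T/N = 0.250000
u = exp(sigma*sqrt(dt)) = 1.094174; d = 1/u = 0.913931
p = (exp((r-q)*dt) - d) / (u - d) = 0.575461
Discount per step: exp(-r*dt) = 0.982652
Stock lattice S(k, i) with i counting down-moves:
  k=0: S(0,0) = 101.0500
  k=1: S(1,0) = 110.5663; S(1,1) = 92.3527
  k=2: S(2,0) = 120.9788; S(2,1) = 101.0500; S(2,2) = 84.4041
  k=3: S(3,0) = 132.3719; S(3,1) = 110.5663; S(3,2) = 92.3527; S(3,3) = 77.1395
Terminal payoffs V(N, i) = max(S_T - K, 0):
  V(3,0) = 24.571908; V(3,1) = 2.766311; V(3,2) = 0.000000; V(3,3) = 0.000000
Backward induction: V(k, i) = exp(-r*dt) * [p * V(k+1, i) + (1-p) * V(k+1, i+1)]; then take max(V_cont, immediate exercise) for American.
  V(2,0) = exp(-r*dt) * [p*24.571908 + (1-p)*2.766311] = 15.048904; exercise = 13.178815; V(2,0) = max -> 15.048904
  V(2,1) = exp(-r*dt) * [p*2.766311 + (1-p)*0.000000] = 1.564288; exercise = 0.000000; V(2,1) = max -> 1.564288
  V(2,2) = exp(-r*dt) * [p*0.000000 + (1-p)*0.000000] = 0.000000; exercise = 0.000000; V(2,2) = max -> 0.000000
  V(1,0) = exp(-r*dt) * [p*15.048904 + (1-p)*1.564288] = 9.162402; exercise = 2.766311; V(1,0) = max -> 9.162402
  V(1,1) = exp(-r*dt) * [p*1.564288 + (1-p)*0.000000] = 0.884570; exercise = 0.000000; V(1,1) = max -> 0.884570
  V(0,0) = exp(-r*dt) * [p*9.162402 + (1-p)*0.884570] = 5.550155; exercise = 0.000000; V(0,0) = max -> 5.550155

Answer: Price = V(0,0) = 5.5502


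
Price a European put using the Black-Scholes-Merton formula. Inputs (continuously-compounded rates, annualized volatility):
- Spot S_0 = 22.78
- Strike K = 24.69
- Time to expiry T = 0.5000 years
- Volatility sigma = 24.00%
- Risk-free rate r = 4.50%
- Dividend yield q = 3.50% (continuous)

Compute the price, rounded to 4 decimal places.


Answer: Price = 2.6038

Derivation:
d1 = (ln(S/K) + (r - q + 0.5*sigma^2) * T) / (sigma * sqrt(T)) = -0.36012563
d2 = d1 - sigma * sqrt(T) = -0.52983125
exp(-rT) = 0.97775124; exp(-qT) = 0.98265224
P = K * exp(-rT) * N(-d2) - S_0 * exp(-qT) * N(-d1)
N(-d1) = 0.64062341; N(-d2) = 0.70188553
P = 24.6900 * 0.97775124 * 0.70188553 - 22.7800 * 0.98265224 * 0.64062341 = 2.6038


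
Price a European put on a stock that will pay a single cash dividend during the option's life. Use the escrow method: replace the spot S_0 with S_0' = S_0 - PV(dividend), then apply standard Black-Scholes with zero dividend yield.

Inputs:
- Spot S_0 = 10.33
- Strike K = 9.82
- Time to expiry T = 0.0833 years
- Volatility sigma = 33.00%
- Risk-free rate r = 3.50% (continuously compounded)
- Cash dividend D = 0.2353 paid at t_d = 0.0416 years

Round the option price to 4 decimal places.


PV(D) = D * exp(-r * t_d) = 0.2353 * 0.99854506 = 0.23495765
S_0' = S_0 - PV(D) = 10.3300 - 0.23495765 = 10.09504235
d1 = (ln(S_0'/K) + (r + sigma^2/2)*T) / (sigma*sqrt(T)) = 0.36826052
d2 = d1 - sigma*sqrt(T) = 0.27301678
exp(-rT) = 0.99708875
N(-d1) = 0.35633949; N(-d2) = 0.39242016
P = K * exp(-rT) * N(-d2) - S_0' * N(-d1) = 9.8200 * 0.99708875 * 0.39242016 - 10.09504235 * 0.35633949 = 0.2451

Answer: Price = 0.2451


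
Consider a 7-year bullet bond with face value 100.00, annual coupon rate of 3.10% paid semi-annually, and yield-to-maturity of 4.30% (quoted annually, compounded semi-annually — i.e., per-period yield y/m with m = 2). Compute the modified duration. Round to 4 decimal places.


Coupon per period c = face * coupon_rate / m = 1.550000
Periods per year m = 2; per-period yield y/m = 0.021500
Number of cashflows N = 14
Cashflows (t years, CF_t, discount factor 1/(1+y/m)^(m*t), PV):
  t = 0.5000: CF_t = 1.550000, DF = 0.978953, PV = 1.517376
  t = 1.0000: CF_t = 1.550000, DF = 0.958348, PV = 1.485439
  t = 1.5000: CF_t = 1.550000, DF = 0.938177, PV = 1.454175
  t = 2.0000: CF_t = 1.550000, DF = 0.918431, PV = 1.423568
  t = 2.5000: CF_t = 1.550000, DF = 0.899100, PV = 1.393605
  t = 3.0000: CF_t = 1.550000, DF = 0.880177, PV = 1.364274
  t = 3.5000: CF_t = 1.550000, DF = 0.861651, PV = 1.335559
  t = 4.0000: CF_t = 1.550000, DF = 0.843515, PV = 1.307449
  t = 4.5000: CF_t = 1.550000, DF = 0.825762, PV = 1.279930
  t = 5.0000: CF_t = 1.550000, DF = 0.808381, PV = 1.252991
  t = 5.5000: CF_t = 1.550000, DF = 0.791367, PV = 1.226619
  t = 6.0000: CF_t = 1.550000, DF = 0.774711, PV = 1.200802
  t = 6.5000: CF_t = 1.550000, DF = 0.758405, PV = 1.175528
  t = 7.0000: CF_t = 101.550000, DF = 0.742442, PV = 75.395033
Price P = sum_t PV_t = 92.812348
First compute Macaulay numerator sum_t t * PV_t:
  t * PV_t at t = 0.5000: 0.758688
  t * PV_t at t = 1.0000: 1.485439
  t * PV_t at t = 1.5000: 2.181262
  t * PV_t at t = 2.0000: 2.847136
  t * PV_t at t = 2.5000: 3.484014
  t * PV_t at t = 3.0000: 4.092821
  t * PV_t at t = 3.5000: 4.674457
  t * PV_t at t = 4.0000: 5.229796
  t * PV_t at t = 4.5000: 5.759687
  t * PV_t at t = 5.0000: 6.264956
  t * PV_t at t = 5.5000: 6.746403
  t * PV_t at t = 6.0000: 7.204809
  t * PV_t at t = 6.5000: 7.640930
  t * PV_t at t = 7.0000: 527.765229
Macaulay duration D = 586.135627 / 92.812348 = 6.315276
Modified duration = D / (1 + y/m) = 6.315276 / (1 + 0.021500) = 6.182356

Answer: Modified duration = 6.1824


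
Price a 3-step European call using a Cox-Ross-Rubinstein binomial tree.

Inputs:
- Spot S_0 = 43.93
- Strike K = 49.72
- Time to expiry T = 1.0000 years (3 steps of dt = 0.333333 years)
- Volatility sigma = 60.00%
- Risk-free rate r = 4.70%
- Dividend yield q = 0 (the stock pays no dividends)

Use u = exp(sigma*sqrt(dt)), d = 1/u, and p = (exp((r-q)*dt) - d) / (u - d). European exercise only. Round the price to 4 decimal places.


dt = T/N = 0.333333
u = exp(sigma*sqrt(dt)) = 1.413982; d = 1/u = 0.707222
p = (exp((r-q)*dt) - d) / (u - d) = 0.436595
Discount per step: exp(-r*dt) = 0.984455
Stock lattice S(k, i) with i counting down-moves:
  k=0: S(0,0) = 43.9300
  k=1: S(1,0) = 62.1162; S(1,1) = 31.0683
  k=2: S(2,0) = 87.8313; S(2,1) = 43.9300; S(2,2) = 21.9722
  k=3: S(3,0) = 124.1919; S(3,1) = 62.1162; S(3,2) = 31.0683; S(3,3) = 15.5392
Terminal payoffs V(N, i) = max(S_T - K, 0):
  V(3,0) = 74.471899; V(3,1) = 12.396249; V(3,2) = 0.000000; V(3,3) = 0.000000
Backward induction: V(k, i) = exp(-r*dt) * [p * V(k+1, i) + (1-p) * V(k+1, i+1)].
  V(2,0) = exp(-r*dt) * [p*74.471899 + (1-p)*12.396249] = 38.884164
  V(2,1) = exp(-r*dt) * [p*12.396249 + (1-p)*0.000000] = 5.328007
  V(2,2) = exp(-r*dt) * [p*0.000000 + (1-p)*0.000000] = 0.000000
  V(1,0) = exp(-r*dt) * [p*38.884164 + (1-p)*5.328007] = 19.667889
  V(1,1) = exp(-r*dt) * [p*5.328007 + (1-p)*0.000000] = 2.290020
  V(0,0) = exp(-r*dt) * [p*19.667889 + (1-p)*2.290020] = 9.723569

Answer: Price = V(0,0) = 9.7236


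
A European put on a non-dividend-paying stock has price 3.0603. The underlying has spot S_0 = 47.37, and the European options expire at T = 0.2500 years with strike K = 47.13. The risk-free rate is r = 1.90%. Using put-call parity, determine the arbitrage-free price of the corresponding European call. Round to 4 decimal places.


Put-call parity: C - P = S_0 * exp(-qT) - K * exp(-rT).
S_0 * exp(-qT) = 47.3700 * 1.00000000 = 47.37000000
K * exp(-rT) = 47.1300 * 0.99526126 = 46.90666334
C = P + S*exp(-qT) - K*exp(-rT)
C = 3.0603 + 47.37000000 - 46.90666334 = 3.5236

Answer: Call price = 3.5236


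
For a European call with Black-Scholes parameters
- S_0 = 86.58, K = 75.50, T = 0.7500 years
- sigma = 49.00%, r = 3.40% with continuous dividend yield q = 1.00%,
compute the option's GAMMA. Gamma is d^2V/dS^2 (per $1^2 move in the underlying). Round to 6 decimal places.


d1 = 0.5772882588; d2 = 0.1529358110
phi(d1) = 0.3377094393; exp(-qT) = 0.9925280548; exp(-rT) = 0.9748223790
Gamma = exp(-qT) * phi(d1) / (S * sigma * sqrt(T)) = 0.9925280548 * 0.3377094393 / (86.5800 * 0.4900 * 0.8660254038) = 0.009123

Answer: Gamma = 0.009123


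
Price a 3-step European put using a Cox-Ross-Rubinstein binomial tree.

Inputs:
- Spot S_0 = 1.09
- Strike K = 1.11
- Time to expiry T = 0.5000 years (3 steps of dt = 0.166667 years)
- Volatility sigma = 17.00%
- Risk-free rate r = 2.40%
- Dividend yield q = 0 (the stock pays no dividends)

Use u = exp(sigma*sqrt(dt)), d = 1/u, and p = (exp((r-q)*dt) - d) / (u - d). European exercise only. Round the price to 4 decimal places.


dt = T/N = 0.166667
u = exp(sigma*sqrt(dt)) = 1.071867; d = 1/u = 0.932951
p = (exp((r-q)*dt) - d) / (u - d) = 0.511508
Discount per step: exp(-r*dt) = 0.996008
Stock lattice S(k, i) with i counting down-moves:
  k=0: S(0,0) = 1.0900
  k=1: S(1,0) = 1.1683; S(1,1) = 1.0169
  k=2: S(2,0) = 1.2523; S(2,1) = 1.0900; S(2,2) = 0.9487
  k=3: S(3,0) = 1.3423; S(3,1) = 1.1683; S(3,2) = 1.0169; S(3,3) = 0.8851
Terminal payoffs V(N, i) = max(K - S_T, 0):
  V(3,0) = 0.000000; V(3,1) = 0.000000; V(3,2) = 0.093083; V(3,3) = 0.224877
Backward induction: V(k, i) = exp(-r*dt) * [p * V(k+1, i) + (1-p) * V(k+1, i+1)].
  V(2,0) = exp(-r*dt) * [p*0.000000 + (1-p)*0.000000] = 0.000000
  V(2,1) = exp(-r*dt) * [p*0.000000 + (1-p)*0.093083] = 0.045289
  V(2,2) = exp(-r*dt) * [p*0.093083 + (1-p)*0.224877] = 0.156835
  V(1,0) = exp(-r*dt) * [p*0.000000 + (1-p)*0.045289] = 0.022035
  V(1,1) = exp(-r*dt) * [p*0.045289 + (1-p)*0.156835] = 0.099380
  V(0,0) = exp(-r*dt) * [p*0.022035 + (1-p)*0.099380] = 0.059578

Answer: Price = V(0,0) = 0.0596


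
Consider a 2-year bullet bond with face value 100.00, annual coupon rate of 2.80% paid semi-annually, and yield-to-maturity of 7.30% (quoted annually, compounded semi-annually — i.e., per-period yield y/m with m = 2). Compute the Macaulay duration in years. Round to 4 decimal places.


Coupon per period c = face * coupon_rate / m = 1.400000
Periods per year m = 2; per-period yield y/m = 0.036500
Number of cashflows N = 4
Cashflows (t years, CF_t, discount factor 1/(1+y/m)^(m*t), PV):
  t = 0.5000: CF_t = 1.400000, DF = 0.964785, PV = 1.350699
  t = 1.0000: CF_t = 1.400000, DF = 0.930811, PV = 1.303135
  t = 1.5000: CF_t = 1.400000, DF = 0.898033, PV = 1.257246
  t = 2.0000: CF_t = 101.400000, DF = 0.866409, PV = 87.853836
Price P = sum_t PV_t = 91.764916
Macaulay numerator sum_t t * PV_t:
  t * PV_t at t = 0.5000: 0.675350
  t * PV_t at t = 1.0000: 1.303135
  t * PV_t at t = 1.5000: 1.885868
  t * PV_t at t = 2.0000: 175.707672
Macaulay duration D = (sum_t t * PV_t) / P = 179.572025 / 91.764916 = 1.956870

Answer: Macaulay duration = 1.9569 years


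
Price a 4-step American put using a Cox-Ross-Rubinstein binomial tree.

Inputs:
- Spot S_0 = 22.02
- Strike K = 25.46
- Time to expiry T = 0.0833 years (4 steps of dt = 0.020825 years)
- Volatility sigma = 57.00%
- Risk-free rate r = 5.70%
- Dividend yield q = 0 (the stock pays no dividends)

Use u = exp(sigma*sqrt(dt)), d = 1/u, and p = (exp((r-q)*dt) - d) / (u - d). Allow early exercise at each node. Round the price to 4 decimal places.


Answer: Price = V(0,0) = 3.7471

Derivation:
dt = T/N = 0.020825
u = exp(sigma*sqrt(dt)) = 1.085734; d = 1/u = 0.921036
p = (exp((r-q)*dt) - d) / (u - d) = 0.486659
Discount per step: exp(-r*dt) = 0.998814
Stock lattice S(k, i) with i counting down-moves:
  k=0: S(0,0) = 22.0200
  k=1: S(1,0) = 23.9079; S(1,1) = 20.2812
  k=2: S(2,0) = 25.9576; S(2,1) = 22.0200; S(2,2) = 18.6797
  k=3: S(3,0) = 28.1830; S(3,1) = 23.9079; S(3,2) = 20.2812; S(3,3) = 17.2047
  k=4: S(4,0) = 30.5992; S(4,1) = 25.9576; S(4,2) = 22.0200; S(4,3) = 18.6797; S(4,4) = 15.8462
Terminal payoffs V(N, i) = max(K - S_T, 0):
  V(4,0) = 0.000000; V(4,1) = 0.000000; V(4,2) = 3.440000; V(4,3) = 6.780266; V(4,4) = 9.613838
Backward induction: V(k, i) = exp(-r*dt) * [p * V(k+1, i) + (1-p) * V(k+1, i+1)]; then take max(V_cont, immediate exercise) for American.
  V(3,0) = exp(-r*dt) * [p*0.000000 + (1-p)*0.000000] = 0.000000; exercise = 0.000000; V(3,0) = max -> 0.000000
  V(3,1) = exp(-r*dt) * [p*0.000000 + (1-p)*3.440000] = 1.763798; exercise = 1.552144; V(3,1) = max -> 1.763798
  V(3,2) = exp(-r*dt) * [p*3.440000 + (1-p)*6.780266] = 5.148580; exercise = 5.178783; V(3,2) = max -> 5.178783
  V(3,3) = exp(-r*dt) * [p*6.780266 + (1-p)*9.613838] = 8.225085; exercise = 8.255289; V(3,3) = max -> 8.255289
  V(2,0) = exp(-r*dt) * [p*0.000000 + (1-p)*1.763798] = 0.904355; exercise = 0.000000; V(2,0) = max -> 0.904355
  V(2,1) = exp(-r*dt) * [p*1.763798 + (1-p)*5.178783] = 3.512677; exercise = 3.440000; V(2,1) = max -> 3.512677
  V(2,2) = exp(-r*dt) * [p*5.178783 + (1-p)*8.255289] = 6.750062; exercise = 6.780266; V(2,2) = max -> 6.780266
  V(1,0) = exp(-r*dt) * [p*0.904355 + (1-p)*3.512677] = 2.240652; exercise = 1.552144; V(1,0) = max -> 2.240652
  V(1,1) = exp(-r*dt) * [p*3.512677 + (1-p)*6.780266] = 5.183906; exercise = 5.178783; V(1,1) = max -> 5.183906
  V(0,0) = exp(-r*dt) * [p*2.240652 + (1-p)*5.183906] = 3.747094; exercise = 3.440000; V(0,0) = max -> 3.747094


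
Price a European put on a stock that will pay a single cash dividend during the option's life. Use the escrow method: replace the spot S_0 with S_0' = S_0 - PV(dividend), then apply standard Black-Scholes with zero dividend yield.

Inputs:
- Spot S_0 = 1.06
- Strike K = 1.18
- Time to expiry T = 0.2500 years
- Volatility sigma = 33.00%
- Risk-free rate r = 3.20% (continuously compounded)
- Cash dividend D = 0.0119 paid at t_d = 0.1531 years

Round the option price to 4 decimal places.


PV(D) = D * exp(-r * t_d) = 0.0119 * 0.99511278 = 0.01184184
S_0' = S_0 - PV(D) = 1.0600 - 0.01184184 = 1.04815816
d1 = (ln(S_0'/K) + (r + sigma^2/2)*T) / (sigma*sqrt(T)) = -0.58707545
d2 = d1 - sigma*sqrt(T) = -0.75207545
exp(-rT) = 0.99203191
N(-d1) = 0.72142348; N(-d2) = 0.77399716
P = K * exp(-rT) * N(-d2) - S_0' * N(-d1) = 1.1800 * 0.99203191 * 0.77399716 - 1.04815816 * 0.72142348 = 0.1499

Answer: Price = 0.1499


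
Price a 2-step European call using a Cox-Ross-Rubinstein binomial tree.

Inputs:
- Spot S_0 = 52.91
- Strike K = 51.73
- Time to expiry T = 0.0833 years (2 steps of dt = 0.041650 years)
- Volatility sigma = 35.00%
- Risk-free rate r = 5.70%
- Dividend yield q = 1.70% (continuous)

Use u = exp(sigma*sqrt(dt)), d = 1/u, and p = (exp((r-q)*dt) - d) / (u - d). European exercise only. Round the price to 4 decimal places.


Answer: Price = V(0,0) = 2.8454

Derivation:
dt = T/N = 0.041650
u = exp(sigma*sqrt(dt)) = 1.074042; d = 1/u = 0.931062
p = (exp((r-q)*dt) - d) / (u - d) = 0.493812
Discount per step: exp(-r*dt) = 0.997629
Stock lattice S(k, i) with i counting down-moves:
  k=0: S(0,0) = 52.9100
  k=1: S(1,0) = 56.8276; S(1,1) = 49.2625
  k=2: S(2,0) = 61.0352; S(2,1) = 52.9100; S(2,2) = 45.8665
Terminal payoffs V(N, i) = max(S_T - K, 0):
  V(2,0) = 9.305196; V(2,1) = 1.180000; V(2,2) = 0.000000
Backward induction: V(k, i) = exp(-r*dt) * [p * V(k+1, i) + (1-p) * V(k+1, i+1)].
  V(1,0) = exp(-r*dt) * [p*9.305196 + (1-p)*1.180000] = 5.180007
  V(1,1) = exp(-r*dt) * [p*1.180000 + (1-p)*0.000000] = 0.581316
  V(0,0) = exp(-r*dt) * [p*5.180007 + (1-p)*0.581316] = 2.845442


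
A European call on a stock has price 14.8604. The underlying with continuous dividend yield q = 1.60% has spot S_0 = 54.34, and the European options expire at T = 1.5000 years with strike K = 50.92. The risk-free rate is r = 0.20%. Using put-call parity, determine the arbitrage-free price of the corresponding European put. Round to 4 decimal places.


Answer: Put price = 12.5765

Derivation:
Put-call parity: C - P = S_0 * exp(-qT) - K * exp(-rT).
S_0 * exp(-qT) = 54.3400 * 0.97628571 = 53.05136547
K * exp(-rT) = 50.9200 * 0.99700450 = 50.76746891
P = C - S*exp(-qT) + K*exp(-rT)
P = 14.8604 - 53.05136547 + 50.76746891 = 12.5765


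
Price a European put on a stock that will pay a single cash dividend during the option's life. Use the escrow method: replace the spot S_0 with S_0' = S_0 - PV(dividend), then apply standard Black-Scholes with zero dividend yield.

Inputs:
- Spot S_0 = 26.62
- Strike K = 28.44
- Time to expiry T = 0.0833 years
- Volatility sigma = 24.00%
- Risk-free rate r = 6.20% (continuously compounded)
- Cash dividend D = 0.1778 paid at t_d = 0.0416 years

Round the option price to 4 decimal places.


PV(D) = D * exp(-r * t_d) = 0.1778 * 0.99742412 = 0.17734201
S_0' = S_0 - PV(D) = 26.6200 - 0.17734201 = 26.44265799
d1 = (ln(S_0'/K) + (r + sigma^2/2)*T) / (sigma*sqrt(T)) = -0.94205494
d2 = d1 - sigma*sqrt(T) = -1.01132311
exp(-rT) = 0.99484871
N(-d1) = 0.82691774; N(-d2) = 0.84406910
P = K * exp(-rT) * N(-d2) - S_0' * N(-d1) = 28.4400 * 0.99484871 * 0.84406910 - 26.44265799 * 0.82691774 = 2.0158

Answer: Price = 2.0158


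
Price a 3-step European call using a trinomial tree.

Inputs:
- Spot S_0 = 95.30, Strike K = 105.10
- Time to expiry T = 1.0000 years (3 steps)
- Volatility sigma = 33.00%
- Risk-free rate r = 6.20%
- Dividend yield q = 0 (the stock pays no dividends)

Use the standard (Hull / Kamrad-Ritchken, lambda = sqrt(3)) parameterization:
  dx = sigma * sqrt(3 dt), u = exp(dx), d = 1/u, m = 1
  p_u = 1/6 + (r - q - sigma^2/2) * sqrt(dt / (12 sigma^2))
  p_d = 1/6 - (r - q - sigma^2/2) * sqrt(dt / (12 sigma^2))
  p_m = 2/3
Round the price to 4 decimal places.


Answer: Price = V(0,0) = 11.2694

Derivation:
dt = T/N = 0.333333; dx = sigma*sqrt(3*dt) = 0.330000
u = exp(dx) = 1.390968; d = 1/u = 0.718924
p_u = 0.170480, p_m = 0.666667, p_d = 0.162854
Discount per step: exp(-r*dt) = 0.979545
Stock lattice S(k, j) with j the centered position index:
  k=0: S(0,+0) = 95.3000
  k=1: S(1,-1) = 68.5134; S(1,+0) = 95.3000; S(1,+1) = 132.5593
  k=2: S(2,-2) = 49.2559; S(2,-1) = 68.5134; S(2,+0) = 95.3000; S(2,+1) = 132.5593; S(2,+2) = 184.3857
  k=3: S(3,-3) = 35.4113; S(3,-2) = 49.2559; S(3,-1) = 68.5134; S(3,+0) = 95.3000; S(3,+1) = 132.5593; S(3,+2) = 184.3857; S(3,+3) = 256.4746
Terminal payoffs V(N, j) = max(S_T - K, 0):
  V(3,-3) = 0.000000; V(3,-2) = 0.000000; V(3,-1) = 0.000000; V(3,+0) = 0.000000; V(3,+1) = 27.459263; V(3,+2) = 79.285709; V(3,+3) = 151.374645
Backward induction: V(k, j) = exp(-r*dt) * [p_u * V(k+1, j+1) + p_m * V(k+1, j) + p_d * V(k+1, j-1)]
  V(2,-2) = exp(-r*dt) * [p_u*0.000000 + p_m*0.000000 + p_d*0.000000] = 0.000000
  V(2,-1) = exp(-r*dt) * [p_u*0.000000 + p_m*0.000000 + p_d*0.000000] = 0.000000
  V(2,+0) = exp(-r*dt) * [p_u*27.459263 + p_m*0.000000 + p_d*0.000000] = 4.585497
  V(2,+1) = exp(-r*dt) * [p_u*79.285709 + p_m*27.459263 + p_d*0.000000] = 31.171865
  V(2,+2) = exp(-r*dt) * [p_u*151.374645 + p_m*79.285709 + p_d*27.459263] = 81.434799
  V(1,-1) = exp(-r*dt) * [p_u*4.585497 + p_m*0.000000 + p_d*0.000000] = 0.765744
  V(1,+0) = exp(-r*dt) * [p_u*31.171865 + p_m*4.585497 + p_d*0.000000] = 8.199942
  V(1,+1) = exp(-r*dt) * [p_u*81.434799 + p_m*31.171865 + p_d*4.585497] = 34.686679
  V(0,+0) = exp(-r*dt) * [p_u*34.686679 + p_m*8.199942 + p_d*0.765744] = 11.269386


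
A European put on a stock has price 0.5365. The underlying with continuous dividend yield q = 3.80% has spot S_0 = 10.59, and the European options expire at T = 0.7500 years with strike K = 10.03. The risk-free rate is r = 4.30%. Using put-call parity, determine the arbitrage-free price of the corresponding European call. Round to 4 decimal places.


Put-call parity: C - P = S_0 * exp(-qT) - K * exp(-rT).
S_0 * exp(-qT) = 10.5900 * 0.97190229 = 10.29244530
K * exp(-rT) = 10.0300 * 0.96826449 = 9.71169279
C = P + S*exp(-qT) - K*exp(-rT)
C = 0.5365 + 10.29244530 - 9.71169279 = 1.1173

Answer: Call price = 1.1173


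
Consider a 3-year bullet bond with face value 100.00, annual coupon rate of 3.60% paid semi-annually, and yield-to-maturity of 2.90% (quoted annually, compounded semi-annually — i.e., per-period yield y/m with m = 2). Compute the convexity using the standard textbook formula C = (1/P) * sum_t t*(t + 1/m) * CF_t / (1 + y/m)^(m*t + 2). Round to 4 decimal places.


Coupon per period c = face * coupon_rate / m = 1.800000
Periods per year m = 2; per-period yield y/m = 0.014500
Number of cashflows N = 6
Cashflows (t years, CF_t, discount factor 1/(1+y/m)^(m*t), PV):
  t = 0.5000: CF_t = 1.800000, DF = 0.985707, PV = 1.774273
  t = 1.0000: CF_t = 1.800000, DF = 0.971619, PV = 1.748914
  t = 1.5000: CF_t = 1.800000, DF = 0.957732, PV = 1.723917
  t = 2.0000: CF_t = 1.800000, DF = 0.944043, PV = 1.699277
  t = 2.5000: CF_t = 1.800000, DF = 0.930550, PV = 1.674990
  t = 3.0000: CF_t = 101.800000, DF = 0.917250, PV = 93.376044
Price P = sum_t PV_t = 101.997415
Convexity numerator sum_t t*(t + 1/m) * CF_t / (1+y/m)^(m*t + 2):
  t = 0.5000: term = 0.861958
  t = 1.0000: term = 2.548916
  t = 1.5000: term = 5.024970
  t = 2.0000: term = 8.255249
  t = 2.5000: term = 12.205889
  t = 3.0000: term = 952.622130
Convexity = (1/P) * sum = 981.519113 / 101.997415 = 9.622980

Answer: Convexity = 9.6230


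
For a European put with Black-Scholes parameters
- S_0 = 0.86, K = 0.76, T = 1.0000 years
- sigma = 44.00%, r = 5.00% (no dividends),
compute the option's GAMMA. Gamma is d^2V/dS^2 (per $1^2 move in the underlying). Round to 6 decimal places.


Answer: Gamma = 0.872853

Derivation:
d1 = 0.6145771727; d2 = 0.1745771727
phi(d1) = 0.3302877338; exp(-qT) = 1.0000000000; exp(-rT) = 0.9512294245
Gamma = exp(-qT) * phi(d1) / (S * sigma * sqrt(T)) = 1.0000000000 * 0.3302877338 / (0.8600 * 0.4400 * 1.0000000000) = 0.872853


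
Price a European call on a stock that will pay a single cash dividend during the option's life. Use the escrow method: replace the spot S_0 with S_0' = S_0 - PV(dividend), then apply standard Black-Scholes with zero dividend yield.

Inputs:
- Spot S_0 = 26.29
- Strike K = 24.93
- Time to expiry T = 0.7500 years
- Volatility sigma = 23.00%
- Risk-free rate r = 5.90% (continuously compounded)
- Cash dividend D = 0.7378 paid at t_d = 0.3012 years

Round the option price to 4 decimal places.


Answer: Price = 2.9347

Derivation:
PV(D) = D * exp(-r * t_d) = 0.7378 * 0.98238617 = 0.72480452
S_0' = S_0 - PV(D) = 26.2900 - 0.72480452 = 25.56519548
d1 = (ln(S_0'/K) + (r + sigma^2/2)*T) / (sigma*sqrt(T)) = 0.44806135
d2 = d1 - sigma*sqrt(T) = 0.24887551
exp(-rT) = 0.95671475
N(d1) = 0.67294554; N(d2) = 0.59827146
C = S_0' * N(d1) - K * exp(-rT) * N(d2) = 25.56519548 * 0.67294554 - 24.9300 * 0.95671475 * 0.59827146 = 2.9347
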